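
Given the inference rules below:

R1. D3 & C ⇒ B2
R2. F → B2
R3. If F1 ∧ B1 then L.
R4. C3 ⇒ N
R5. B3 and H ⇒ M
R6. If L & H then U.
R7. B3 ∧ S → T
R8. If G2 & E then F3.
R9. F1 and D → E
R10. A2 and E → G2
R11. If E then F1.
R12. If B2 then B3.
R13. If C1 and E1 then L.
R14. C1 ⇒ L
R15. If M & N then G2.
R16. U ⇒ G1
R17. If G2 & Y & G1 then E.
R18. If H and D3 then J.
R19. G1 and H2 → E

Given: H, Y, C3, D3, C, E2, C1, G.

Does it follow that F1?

B2  (by R1: D3, C)
N  (by R4: C3)
B3  (by R12: B2)
L  (by R14: C1)
M  (by R5: B3, H)
U  (by R6: L, H)
G2  (by R15: M, N)
G1  (by R16: U)
E  (by R17: G2, Y, G1)
F1  (by R11: E)

Yes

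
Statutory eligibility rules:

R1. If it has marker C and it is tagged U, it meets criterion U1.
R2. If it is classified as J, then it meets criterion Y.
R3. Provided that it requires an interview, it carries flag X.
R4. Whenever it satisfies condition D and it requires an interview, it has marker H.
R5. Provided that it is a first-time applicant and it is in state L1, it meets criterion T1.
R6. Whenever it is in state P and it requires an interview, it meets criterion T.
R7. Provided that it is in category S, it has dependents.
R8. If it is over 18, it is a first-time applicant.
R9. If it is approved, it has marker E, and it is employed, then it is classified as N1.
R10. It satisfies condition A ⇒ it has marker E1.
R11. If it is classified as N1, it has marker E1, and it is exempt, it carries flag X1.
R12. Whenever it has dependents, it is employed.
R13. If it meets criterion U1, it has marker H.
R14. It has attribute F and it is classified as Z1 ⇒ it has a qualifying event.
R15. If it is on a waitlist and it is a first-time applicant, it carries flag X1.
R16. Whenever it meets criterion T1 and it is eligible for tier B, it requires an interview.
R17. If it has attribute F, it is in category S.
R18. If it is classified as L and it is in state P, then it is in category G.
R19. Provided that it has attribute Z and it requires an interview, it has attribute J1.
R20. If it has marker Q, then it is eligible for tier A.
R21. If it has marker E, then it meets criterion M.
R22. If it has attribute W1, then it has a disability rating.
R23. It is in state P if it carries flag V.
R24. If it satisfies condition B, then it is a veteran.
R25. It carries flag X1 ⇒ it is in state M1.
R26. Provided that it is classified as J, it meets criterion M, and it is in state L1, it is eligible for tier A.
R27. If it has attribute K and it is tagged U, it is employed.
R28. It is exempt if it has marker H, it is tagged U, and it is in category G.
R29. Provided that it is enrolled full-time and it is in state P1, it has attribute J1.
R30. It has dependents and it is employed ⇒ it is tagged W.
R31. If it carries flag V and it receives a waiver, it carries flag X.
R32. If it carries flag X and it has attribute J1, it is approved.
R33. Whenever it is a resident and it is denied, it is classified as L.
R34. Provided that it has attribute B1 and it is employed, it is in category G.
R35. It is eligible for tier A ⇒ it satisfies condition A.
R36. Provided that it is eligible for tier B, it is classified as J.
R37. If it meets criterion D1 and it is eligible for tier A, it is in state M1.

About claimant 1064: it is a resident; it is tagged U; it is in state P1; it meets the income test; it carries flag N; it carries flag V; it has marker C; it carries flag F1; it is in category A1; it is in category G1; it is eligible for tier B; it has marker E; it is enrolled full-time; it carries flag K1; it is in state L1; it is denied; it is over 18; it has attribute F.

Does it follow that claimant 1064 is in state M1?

Yes

By R1 (it has marker C, it is tagged U): it meets criterion U1.
By R8 (it is over 18): it is a first-time applicant.
By R13 (it meets criterion U1): it has marker H.
By R17 (it has attribute F): it is in category S.
By R21 (it has marker E): it meets criterion M.
By R23 (it carries flag V): it is in state P.
By R29 (it is enrolled full-time, it is in state P1): it has attribute J1.
By R33 (it is a resident, it is denied): it is classified as L.
By R36 (it is eligible for tier B): it is classified as J.
By R5 (it is a first-time applicant, it is in state L1): it meets criterion T1.
By R7 (it is in category S): it has dependents.
By R12 (it has dependents): it is employed.
By R16 (it meets criterion T1, it is eligible for tier B): it requires an interview.
By R18 (it is classified as L, it is in state P): it is in category G.
By R26 (it is classified as J, it meets criterion M, it is in state L1): it is eligible for tier A.
By R28 (it has marker H, it is tagged U, it is in category G): it is exempt.
By R35 (it is eligible for tier A): it satisfies condition A.
By R3 (it requires an interview): it carries flag X.
By R10 (it satisfies condition A): it has marker E1.
By R32 (it carries flag X, it has attribute J1): it is approved.
By R9 (it is approved, it has marker E, it is employed): it is classified as N1.
By R11 (it is classified as N1, it has marker E1, it is exempt): it carries flag X1.
By R25 (it carries flag X1): it is in state M1.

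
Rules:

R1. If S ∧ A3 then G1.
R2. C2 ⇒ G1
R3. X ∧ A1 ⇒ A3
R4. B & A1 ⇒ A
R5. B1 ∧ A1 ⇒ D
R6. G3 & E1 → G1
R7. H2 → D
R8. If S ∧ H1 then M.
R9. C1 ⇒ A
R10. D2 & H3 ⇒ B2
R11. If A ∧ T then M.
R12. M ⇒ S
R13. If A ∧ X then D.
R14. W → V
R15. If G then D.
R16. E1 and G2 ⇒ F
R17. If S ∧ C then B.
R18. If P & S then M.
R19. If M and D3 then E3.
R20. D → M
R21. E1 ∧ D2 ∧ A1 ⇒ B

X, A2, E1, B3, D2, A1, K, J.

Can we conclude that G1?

Yes

A3  (by R3: X, A1)
B  (by R21: E1, D2, A1)
A  (by R4: B, A1)
D  (by R13: A, X)
M  (by R20: D)
S  (by R12: M)
G1  (by R1: S, A3)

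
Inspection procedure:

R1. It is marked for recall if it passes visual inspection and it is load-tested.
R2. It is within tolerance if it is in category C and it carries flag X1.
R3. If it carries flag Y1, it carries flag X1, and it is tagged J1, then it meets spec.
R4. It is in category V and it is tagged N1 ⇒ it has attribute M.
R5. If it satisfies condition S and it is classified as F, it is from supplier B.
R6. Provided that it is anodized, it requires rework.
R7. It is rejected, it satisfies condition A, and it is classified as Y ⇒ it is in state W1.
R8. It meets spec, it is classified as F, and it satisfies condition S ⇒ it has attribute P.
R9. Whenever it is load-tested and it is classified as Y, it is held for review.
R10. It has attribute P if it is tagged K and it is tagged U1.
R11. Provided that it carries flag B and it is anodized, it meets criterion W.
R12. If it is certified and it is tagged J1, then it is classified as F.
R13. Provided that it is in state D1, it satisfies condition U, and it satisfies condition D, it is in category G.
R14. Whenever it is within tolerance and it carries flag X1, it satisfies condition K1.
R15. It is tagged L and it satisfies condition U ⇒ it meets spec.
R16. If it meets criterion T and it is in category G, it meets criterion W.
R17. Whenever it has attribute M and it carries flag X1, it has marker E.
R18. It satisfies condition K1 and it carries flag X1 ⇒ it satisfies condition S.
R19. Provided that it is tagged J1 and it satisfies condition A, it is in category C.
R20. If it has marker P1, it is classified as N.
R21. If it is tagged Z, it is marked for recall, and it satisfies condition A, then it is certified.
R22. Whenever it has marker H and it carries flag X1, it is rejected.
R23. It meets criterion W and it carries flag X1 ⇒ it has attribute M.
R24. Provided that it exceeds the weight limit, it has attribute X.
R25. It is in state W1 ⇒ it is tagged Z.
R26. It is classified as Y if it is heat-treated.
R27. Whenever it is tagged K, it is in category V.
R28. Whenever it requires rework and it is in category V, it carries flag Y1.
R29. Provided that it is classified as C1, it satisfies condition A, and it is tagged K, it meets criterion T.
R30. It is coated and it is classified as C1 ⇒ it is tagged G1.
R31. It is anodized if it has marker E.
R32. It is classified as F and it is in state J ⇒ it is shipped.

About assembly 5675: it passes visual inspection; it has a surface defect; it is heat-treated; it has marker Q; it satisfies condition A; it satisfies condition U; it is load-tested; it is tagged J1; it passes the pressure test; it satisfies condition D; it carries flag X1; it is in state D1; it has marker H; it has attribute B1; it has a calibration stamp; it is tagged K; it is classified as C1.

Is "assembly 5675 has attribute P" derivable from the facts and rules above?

By R1 (it passes visual inspection, it is load-tested): it is marked for recall.
By R13 (it is in state D1, it satisfies condition U, it satisfies condition D): it is in category G.
By R19 (it is tagged J1, it satisfies condition A): it is in category C.
By R22 (it has marker H, it carries flag X1): it is rejected.
By R26 (it is heat-treated): it is classified as Y.
By R27 (it is tagged K): it is in category V.
By R29 (it is classified as C1, it satisfies condition A, it is tagged K): it meets criterion T.
By R2 (it is in category C, it carries flag X1): it is within tolerance.
By R7 (it is rejected, it satisfies condition A, it is classified as Y): it is in state W1.
By R14 (it is within tolerance, it carries flag X1): it satisfies condition K1.
By R16 (it meets criterion T, it is in category G): it meets criterion W.
By R18 (it satisfies condition K1, it carries flag X1): it satisfies condition S.
By R23 (it meets criterion W, it carries flag X1): it has attribute M.
By R25 (it is in state W1): it is tagged Z.
By R17 (it has attribute M, it carries flag X1): it has marker E.
By R21 (it is tagged Z, it is marked for recall, it satisfies condition A): it is certified.
By R31 (it has marker E): it is anodized.
By R6 (it is anodized): it requires rework.
By R12 (it is certified, it is tagged J1): it is classified as F.
By R28 (it requires rework, it is in category V): it carries flag Y1.
By R3 (it carries flag Y1, it carries flag X1, it is tagged J1): it meets spec.
By R8 (it meets spec, it is classified as F, it satisfies condition S): it has attribute P.

Yes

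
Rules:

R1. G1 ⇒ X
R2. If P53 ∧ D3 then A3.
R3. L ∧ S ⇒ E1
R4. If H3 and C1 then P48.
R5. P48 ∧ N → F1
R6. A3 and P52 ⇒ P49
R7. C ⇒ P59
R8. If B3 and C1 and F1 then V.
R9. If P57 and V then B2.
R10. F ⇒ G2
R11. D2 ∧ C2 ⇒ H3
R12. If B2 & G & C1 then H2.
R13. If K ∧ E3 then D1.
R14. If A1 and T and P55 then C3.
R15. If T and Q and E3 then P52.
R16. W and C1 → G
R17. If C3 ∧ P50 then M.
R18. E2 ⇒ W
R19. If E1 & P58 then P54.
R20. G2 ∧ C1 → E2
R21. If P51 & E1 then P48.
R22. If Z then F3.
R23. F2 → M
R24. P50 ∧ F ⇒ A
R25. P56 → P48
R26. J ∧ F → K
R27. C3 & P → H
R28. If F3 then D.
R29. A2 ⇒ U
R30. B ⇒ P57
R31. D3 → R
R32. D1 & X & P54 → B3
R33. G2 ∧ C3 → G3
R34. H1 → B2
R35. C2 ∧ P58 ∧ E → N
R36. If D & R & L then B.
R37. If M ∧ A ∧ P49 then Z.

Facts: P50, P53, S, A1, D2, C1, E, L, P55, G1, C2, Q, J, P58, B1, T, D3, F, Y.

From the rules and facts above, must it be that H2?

No

Forward chaining from the given facts derives: X, A3, E1, G2, H3, C3, M, P54, E2, A, K, R, G3, N, P48, F1, W, G.
The only rule concluding H2 is R12, which needs B2; that is never established.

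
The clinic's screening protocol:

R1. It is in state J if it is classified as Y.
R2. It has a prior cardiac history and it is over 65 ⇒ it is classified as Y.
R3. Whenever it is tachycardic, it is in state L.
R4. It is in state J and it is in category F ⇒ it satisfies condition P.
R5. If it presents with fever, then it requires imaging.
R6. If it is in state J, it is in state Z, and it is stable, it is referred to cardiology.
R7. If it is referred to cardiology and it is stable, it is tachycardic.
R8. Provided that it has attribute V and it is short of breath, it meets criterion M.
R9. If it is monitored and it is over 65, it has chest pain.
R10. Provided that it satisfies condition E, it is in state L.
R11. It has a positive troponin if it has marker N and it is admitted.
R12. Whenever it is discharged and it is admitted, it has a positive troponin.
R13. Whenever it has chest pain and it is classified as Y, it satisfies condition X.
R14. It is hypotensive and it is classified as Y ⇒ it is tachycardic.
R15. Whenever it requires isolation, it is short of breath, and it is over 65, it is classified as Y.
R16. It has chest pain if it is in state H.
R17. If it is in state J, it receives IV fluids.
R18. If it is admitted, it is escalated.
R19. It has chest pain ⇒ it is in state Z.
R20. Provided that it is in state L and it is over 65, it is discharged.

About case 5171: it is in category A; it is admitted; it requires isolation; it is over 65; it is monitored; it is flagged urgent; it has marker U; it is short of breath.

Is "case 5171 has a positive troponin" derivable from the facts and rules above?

No

Forward chaining from the given facts derives: has chest pain, is classified as Y, is escalated, is in state Z, is in state J, satisfies condition X, receives IV fluids.
Rules concluding "it has a positive troponin": R11 needs "it has marker N"; R12 needs "it is discharged" — none of these are established.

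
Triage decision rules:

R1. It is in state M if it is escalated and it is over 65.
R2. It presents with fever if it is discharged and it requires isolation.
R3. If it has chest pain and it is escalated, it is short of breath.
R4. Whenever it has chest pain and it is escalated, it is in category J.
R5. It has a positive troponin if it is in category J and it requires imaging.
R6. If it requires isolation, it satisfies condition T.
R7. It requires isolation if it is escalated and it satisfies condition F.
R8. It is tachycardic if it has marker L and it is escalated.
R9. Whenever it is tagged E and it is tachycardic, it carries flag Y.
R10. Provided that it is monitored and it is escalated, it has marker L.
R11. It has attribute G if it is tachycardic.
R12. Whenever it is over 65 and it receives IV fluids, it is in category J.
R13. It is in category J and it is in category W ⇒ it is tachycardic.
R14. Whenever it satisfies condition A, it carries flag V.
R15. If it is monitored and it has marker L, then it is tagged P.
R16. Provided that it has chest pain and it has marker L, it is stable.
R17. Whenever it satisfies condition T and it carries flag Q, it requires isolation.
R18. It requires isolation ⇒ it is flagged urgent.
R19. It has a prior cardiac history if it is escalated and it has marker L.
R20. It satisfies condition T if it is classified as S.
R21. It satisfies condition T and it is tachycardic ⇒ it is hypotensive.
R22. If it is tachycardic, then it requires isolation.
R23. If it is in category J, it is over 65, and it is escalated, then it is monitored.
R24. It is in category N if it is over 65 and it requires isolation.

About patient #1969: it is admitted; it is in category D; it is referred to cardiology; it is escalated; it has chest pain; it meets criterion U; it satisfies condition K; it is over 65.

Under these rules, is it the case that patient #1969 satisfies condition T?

By R4 (it has chest pain, it is escalated): it is in category J.
By R23 (it is in category J, it is over 65, it is escalated): it is monitored.
By R10 (it is monitored, it is escalated): it has marker L.
By R8 (it has marker L, it is escalated): it is tachycardic.
By R22 (it is tachycardic): it requires isolation.
By R6 (it requires isolation): it satisfies condition T.

Yes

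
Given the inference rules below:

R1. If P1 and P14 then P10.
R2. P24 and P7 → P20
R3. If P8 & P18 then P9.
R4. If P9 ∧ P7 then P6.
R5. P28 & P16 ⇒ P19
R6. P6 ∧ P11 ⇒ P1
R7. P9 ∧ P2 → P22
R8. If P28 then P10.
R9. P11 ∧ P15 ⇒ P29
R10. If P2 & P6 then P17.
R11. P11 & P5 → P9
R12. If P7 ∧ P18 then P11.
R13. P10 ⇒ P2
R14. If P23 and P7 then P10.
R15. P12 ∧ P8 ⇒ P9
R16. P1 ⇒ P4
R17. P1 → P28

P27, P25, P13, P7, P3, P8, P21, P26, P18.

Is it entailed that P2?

P9  (by R3: P8, P18)
P6  (by R4: P9, P7)
P11  (by R12: P7, P18)
P1  (by R6: P6, P11)
P28  (by R17: P1)
P10  (by R8: P28)
P2  (by R13: P10)

Yes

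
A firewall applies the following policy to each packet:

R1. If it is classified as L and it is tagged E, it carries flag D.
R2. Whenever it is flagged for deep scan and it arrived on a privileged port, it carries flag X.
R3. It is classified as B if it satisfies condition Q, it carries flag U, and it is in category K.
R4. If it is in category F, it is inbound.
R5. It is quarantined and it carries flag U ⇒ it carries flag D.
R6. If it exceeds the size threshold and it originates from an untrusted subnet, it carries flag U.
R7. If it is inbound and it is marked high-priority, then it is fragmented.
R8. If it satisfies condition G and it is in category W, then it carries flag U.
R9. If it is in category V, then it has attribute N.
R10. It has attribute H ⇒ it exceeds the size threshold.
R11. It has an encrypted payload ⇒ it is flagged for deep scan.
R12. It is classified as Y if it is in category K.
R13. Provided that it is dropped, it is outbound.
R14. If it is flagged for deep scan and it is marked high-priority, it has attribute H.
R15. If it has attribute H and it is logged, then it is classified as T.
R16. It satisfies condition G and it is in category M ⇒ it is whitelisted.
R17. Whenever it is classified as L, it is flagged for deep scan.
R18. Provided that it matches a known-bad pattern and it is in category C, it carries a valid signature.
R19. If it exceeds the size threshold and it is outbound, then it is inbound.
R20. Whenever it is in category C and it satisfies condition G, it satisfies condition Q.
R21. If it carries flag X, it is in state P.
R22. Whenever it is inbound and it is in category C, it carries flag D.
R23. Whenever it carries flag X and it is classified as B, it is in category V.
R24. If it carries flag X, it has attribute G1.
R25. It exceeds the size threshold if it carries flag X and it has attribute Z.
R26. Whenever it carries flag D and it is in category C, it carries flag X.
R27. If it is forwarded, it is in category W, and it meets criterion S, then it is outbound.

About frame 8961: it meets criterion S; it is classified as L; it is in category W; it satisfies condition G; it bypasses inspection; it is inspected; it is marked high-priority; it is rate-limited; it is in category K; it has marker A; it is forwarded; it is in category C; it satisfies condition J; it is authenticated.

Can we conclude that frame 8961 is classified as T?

No

Forward chaining from the given facts derives: carries flag U, is classified as Y, is flagged for deep scan, satisfies condition Q, is outbound, is classified as B, has attribute H, exceeds the size threshold, is inbound, carries flag D, carries flag X, is fragmented, is in state P, is in category V, has attribute G1, has attribute N.
The only rule concluding "it is classified as T" is R15, which needs "it is logged"; that is never established.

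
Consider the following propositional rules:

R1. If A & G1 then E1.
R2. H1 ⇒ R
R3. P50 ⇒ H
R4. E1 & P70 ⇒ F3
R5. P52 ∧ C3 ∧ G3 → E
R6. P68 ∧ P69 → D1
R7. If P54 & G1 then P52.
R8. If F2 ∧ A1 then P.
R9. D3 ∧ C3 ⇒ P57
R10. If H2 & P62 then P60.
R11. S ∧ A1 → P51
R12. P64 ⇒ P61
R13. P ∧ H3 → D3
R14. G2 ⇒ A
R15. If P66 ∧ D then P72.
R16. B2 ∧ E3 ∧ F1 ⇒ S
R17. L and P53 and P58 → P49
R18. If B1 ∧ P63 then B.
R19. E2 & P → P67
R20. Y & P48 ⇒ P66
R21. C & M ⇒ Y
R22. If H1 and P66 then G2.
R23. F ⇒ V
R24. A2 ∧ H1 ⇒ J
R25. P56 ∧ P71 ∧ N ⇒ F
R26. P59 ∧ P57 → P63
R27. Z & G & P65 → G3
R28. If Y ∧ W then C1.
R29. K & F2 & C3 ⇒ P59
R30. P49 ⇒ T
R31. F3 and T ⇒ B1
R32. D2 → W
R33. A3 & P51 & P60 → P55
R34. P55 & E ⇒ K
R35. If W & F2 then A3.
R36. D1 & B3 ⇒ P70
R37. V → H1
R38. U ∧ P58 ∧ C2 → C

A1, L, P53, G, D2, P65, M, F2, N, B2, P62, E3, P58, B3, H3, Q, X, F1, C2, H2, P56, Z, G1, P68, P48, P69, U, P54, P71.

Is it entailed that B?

Forward chaining from the given facts derives: D1, P52, P, P60, D3, S, P49, F, G3, T, W, A3, P70, C, P51, Y, V, C1, P55, H1, R, P66, G2, A, E1, F3, B1.
The only rule concluding B is R18, which needs P63; that is never established.

No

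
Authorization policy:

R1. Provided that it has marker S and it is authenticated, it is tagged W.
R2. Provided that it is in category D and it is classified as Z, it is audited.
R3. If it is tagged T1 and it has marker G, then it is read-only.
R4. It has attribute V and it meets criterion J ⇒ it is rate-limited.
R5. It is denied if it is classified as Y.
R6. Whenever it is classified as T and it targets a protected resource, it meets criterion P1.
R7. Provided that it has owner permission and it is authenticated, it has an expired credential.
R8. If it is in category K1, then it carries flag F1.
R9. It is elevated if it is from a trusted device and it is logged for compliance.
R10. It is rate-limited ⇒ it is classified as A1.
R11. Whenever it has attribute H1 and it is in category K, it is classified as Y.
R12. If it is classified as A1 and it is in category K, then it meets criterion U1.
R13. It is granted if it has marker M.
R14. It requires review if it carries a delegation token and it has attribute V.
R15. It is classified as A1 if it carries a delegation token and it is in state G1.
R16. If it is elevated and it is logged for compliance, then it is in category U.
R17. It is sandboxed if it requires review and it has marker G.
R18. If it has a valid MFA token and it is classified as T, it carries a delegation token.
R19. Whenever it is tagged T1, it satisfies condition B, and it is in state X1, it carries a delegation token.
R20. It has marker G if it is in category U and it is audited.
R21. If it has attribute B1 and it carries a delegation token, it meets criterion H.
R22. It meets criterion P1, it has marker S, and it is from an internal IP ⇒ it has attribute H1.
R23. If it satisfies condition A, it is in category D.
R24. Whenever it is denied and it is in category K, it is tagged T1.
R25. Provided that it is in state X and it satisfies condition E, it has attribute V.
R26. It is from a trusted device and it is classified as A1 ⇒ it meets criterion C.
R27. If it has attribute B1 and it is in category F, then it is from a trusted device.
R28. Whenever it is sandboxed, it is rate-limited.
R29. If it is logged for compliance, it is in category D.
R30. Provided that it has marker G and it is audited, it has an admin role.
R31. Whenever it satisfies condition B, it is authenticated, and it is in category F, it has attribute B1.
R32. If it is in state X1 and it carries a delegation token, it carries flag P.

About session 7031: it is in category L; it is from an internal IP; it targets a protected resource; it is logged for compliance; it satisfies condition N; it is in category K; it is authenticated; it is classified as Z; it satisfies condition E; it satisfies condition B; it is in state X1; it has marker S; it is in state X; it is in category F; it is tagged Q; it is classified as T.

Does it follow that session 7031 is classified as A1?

By R6 (it is classified as T, it targets a protected resource): it meets criterion P1.
By R22 (it meets criterion P1, it has marker S, it is from an internal IP): it has attribute H1.
By R25 (it is in state X, it satisfies condition E): it has attribute V.
By R29 (it is logged for compliance): it is in category D.
By R31 (it satisfies condition B, it is authenticated, it is in category F): it has attribute B1.
By R2 (it is in category D, it is classified as Z): it is audited.
By R11 (it has attribute H1, it is in category K): it is classified as Y.
By R27 (it has attribute B1, it is in category F): it is from a trusted device.
By R5 (it is classified as Y): it is denied.
By R9 (it is from a trusted device, it is logged for compliance): it is elevated.
By R16 (it is elevated, it is logged for compliance): it is in category U.
By R20 (it is in category U, it is audited): it has marker G.
By R24 (it is denied, it is in category K): it is tagged T1.
By R19 (it is tagged T1, it satisfies condition B, it is in state X1): it carries a delegation token.
By R14 (it carries a delegation token, it has attribute V): it requires review.
By R17 (it requires review, it has marker G): it is sandboxed.
By R28 (it is sandboxed): it is rate-limited.
By R10 (it is rate-limited): it is classified as A1.

Yes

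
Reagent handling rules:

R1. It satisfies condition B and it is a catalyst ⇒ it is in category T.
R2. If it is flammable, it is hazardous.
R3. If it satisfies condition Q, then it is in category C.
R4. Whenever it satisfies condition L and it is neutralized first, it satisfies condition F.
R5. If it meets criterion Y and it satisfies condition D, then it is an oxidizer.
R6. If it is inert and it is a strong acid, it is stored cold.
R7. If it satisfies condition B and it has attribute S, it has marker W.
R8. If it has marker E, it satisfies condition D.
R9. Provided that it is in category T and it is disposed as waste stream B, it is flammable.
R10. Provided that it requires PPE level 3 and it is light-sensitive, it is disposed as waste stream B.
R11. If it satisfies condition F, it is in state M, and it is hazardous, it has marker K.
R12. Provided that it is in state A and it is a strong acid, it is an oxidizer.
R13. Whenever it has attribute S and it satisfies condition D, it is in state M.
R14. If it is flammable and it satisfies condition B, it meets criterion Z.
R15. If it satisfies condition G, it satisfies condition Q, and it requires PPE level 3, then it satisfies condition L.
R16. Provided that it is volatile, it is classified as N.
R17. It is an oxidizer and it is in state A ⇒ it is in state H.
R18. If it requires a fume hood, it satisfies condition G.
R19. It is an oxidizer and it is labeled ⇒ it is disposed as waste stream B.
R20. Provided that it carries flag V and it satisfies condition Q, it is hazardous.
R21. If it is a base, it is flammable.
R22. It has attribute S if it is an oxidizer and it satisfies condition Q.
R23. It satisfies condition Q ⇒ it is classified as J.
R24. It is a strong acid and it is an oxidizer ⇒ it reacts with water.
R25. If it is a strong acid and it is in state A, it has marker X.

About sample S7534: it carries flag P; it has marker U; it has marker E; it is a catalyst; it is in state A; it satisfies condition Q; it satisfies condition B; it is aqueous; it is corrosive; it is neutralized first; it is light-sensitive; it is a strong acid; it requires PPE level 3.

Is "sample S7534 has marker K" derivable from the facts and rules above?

Forward chaining from the given facts derives: is in category T, is in category C, satisfies condition D, is disposed as waste stream B, is an oxidizer, is in state H, has attribute S, is classified as J, reacts with water, has marker X, has marker W, is flammable, is in state M, meets criterion Z, is hazardous.
The only rule concluding "it has marker K" is R11, which needs "it satisfies condition F"; that is never established.

No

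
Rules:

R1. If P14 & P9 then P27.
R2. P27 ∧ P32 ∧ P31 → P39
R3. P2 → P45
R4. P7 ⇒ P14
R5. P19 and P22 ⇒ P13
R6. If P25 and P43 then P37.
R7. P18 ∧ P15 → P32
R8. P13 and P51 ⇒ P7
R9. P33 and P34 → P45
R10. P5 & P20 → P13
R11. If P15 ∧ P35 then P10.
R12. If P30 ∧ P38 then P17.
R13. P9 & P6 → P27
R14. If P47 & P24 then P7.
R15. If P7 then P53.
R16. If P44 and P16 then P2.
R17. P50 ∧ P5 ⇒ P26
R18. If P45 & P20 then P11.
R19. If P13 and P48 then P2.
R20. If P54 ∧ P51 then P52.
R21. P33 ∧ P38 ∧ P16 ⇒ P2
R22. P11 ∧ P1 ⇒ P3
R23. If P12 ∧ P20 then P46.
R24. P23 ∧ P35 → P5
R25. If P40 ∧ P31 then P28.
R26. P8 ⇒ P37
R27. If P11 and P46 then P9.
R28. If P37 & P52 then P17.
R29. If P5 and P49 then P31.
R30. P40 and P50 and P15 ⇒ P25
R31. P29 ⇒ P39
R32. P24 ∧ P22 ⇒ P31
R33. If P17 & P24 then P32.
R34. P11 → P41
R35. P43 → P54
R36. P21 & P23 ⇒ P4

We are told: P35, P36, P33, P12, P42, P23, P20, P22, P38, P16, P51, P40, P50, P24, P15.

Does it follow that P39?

Forward chaining from the given facts derives: P10, P2, P46, P5, P25, P31, P45, P13, P26, P11, P28, P9, P41, P7, P53, P14, P27.
Rules concluding P39: R2 needs P32; R31 needs P29 — none of these are established.

No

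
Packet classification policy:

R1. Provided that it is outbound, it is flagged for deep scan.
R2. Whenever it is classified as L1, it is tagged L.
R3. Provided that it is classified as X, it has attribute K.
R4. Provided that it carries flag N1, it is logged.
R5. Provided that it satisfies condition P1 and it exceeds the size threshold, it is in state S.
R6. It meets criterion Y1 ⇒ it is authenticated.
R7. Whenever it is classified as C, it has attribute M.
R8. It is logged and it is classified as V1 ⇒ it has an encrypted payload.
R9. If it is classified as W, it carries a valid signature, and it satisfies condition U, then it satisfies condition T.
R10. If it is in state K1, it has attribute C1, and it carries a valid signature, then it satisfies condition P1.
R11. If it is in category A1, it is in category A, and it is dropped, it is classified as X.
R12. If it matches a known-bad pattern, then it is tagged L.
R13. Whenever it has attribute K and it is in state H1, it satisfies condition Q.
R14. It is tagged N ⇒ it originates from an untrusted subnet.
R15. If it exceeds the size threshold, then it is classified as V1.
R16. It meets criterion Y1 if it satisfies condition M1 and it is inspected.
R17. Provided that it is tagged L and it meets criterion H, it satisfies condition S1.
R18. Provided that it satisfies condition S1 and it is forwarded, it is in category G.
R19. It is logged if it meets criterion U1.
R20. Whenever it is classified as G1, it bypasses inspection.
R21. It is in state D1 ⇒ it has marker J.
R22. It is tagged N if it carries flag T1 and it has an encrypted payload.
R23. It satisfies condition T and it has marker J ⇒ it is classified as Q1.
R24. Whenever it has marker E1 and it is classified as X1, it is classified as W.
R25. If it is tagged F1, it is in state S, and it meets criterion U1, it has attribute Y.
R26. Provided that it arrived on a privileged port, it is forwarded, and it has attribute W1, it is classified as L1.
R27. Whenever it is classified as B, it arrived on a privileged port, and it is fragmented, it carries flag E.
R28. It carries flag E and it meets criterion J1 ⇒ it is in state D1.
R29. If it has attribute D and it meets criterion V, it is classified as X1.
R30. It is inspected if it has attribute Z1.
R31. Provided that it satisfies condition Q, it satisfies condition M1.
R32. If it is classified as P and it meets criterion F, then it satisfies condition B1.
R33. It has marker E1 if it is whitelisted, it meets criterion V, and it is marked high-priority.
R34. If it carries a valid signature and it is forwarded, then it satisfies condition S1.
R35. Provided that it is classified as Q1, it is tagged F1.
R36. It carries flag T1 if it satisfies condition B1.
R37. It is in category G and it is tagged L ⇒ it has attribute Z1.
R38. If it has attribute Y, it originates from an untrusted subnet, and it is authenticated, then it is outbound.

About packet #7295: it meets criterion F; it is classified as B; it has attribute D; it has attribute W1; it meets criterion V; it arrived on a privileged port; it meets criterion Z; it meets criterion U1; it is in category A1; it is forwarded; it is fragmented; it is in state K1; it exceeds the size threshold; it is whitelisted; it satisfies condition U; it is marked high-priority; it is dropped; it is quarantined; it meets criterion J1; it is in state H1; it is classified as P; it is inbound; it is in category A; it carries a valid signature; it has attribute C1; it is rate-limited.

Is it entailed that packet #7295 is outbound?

By R10 (it is in state K1, it has attribute C1, it carries a valid signature): it satisfies condition P1.
By R11 (it is in category A1, it is in category A, it is dropped): it is classified as X.
By R15 (it exceeds the size threshold): it is classified as V1.
By R19 (it meets criterion U1): it is logged.
By R26 (it arrived on a privileged port, it is forwarded, it has attribute W1): it is classified as L1.
By R27 (it is classified as B, it arrived on a privileged port, it is fragmented): it carries flag E.
By R28 (it carries flag E, it meets criterion J1): it is in state D1.
By R29 (it has attribute D, it meets criterion V): it is classified as X1.
By R32 (it is classified as P, it meets criterion F): it satisfies condition B1.
By R33 (it is whitelisted, it meets criterion V, it is marked high-priority): it has marker E1.
By R34 (it carries a valid signature, it is forwarded): it satisfies condition S1.
By R36 (it satisfies condition B1): it carries flag T1.
By R2 (it is classified as L1): it is tagged L.
By R3 (it is classified as X): it has attribute K.
By R5 (it satisfies condition P1, it exceeds the size threshold): it is in state S.
By R8 (it is logged, it is classified as V1): it has an encrypted payload.
By R13 (it has attribute K, it is in state H1): it satisfies condition Q.
By R18 (it satisfies condition S1, it is forwarded): it is in category G.
By R21 (it is in state D1): it has marker J.
By R22 (it carries flag T1, it has an encrypted payload): it is tagged N.
By R24 (it has marker E1, it is classified as X1): it is classified as W.
By R31 (it satisfies condition Q): it satisfies condition M1.
By R37 (it is in category G, it is tagged L): it has attribute Z1.
By R9 (it is classified as W, it carries a valid signature, it satisfies condition U): it satisfies condition T.
By R14 (it is tagged N): it originates from an untrusted subnet.
By R23 (it satisfies condition T, it has marker J): it is classified as Q1.
By R30 (it has attribute Z1): it is inspected.
By R35 (it is classified as Q1): it is tagged F1.
By R16 (it satisfies condition M1, it is inspected): it meets criterion Y1.
By R25 (it is tagged F1, it is in state S, it meets criterion U1): it has attribute Y.
By R6 (it meets criterion Y1): it is authenticated.
By R38 (it has attribute Y, it originates from an untrusted subnet, it is authenticated): it is outbound.

Yes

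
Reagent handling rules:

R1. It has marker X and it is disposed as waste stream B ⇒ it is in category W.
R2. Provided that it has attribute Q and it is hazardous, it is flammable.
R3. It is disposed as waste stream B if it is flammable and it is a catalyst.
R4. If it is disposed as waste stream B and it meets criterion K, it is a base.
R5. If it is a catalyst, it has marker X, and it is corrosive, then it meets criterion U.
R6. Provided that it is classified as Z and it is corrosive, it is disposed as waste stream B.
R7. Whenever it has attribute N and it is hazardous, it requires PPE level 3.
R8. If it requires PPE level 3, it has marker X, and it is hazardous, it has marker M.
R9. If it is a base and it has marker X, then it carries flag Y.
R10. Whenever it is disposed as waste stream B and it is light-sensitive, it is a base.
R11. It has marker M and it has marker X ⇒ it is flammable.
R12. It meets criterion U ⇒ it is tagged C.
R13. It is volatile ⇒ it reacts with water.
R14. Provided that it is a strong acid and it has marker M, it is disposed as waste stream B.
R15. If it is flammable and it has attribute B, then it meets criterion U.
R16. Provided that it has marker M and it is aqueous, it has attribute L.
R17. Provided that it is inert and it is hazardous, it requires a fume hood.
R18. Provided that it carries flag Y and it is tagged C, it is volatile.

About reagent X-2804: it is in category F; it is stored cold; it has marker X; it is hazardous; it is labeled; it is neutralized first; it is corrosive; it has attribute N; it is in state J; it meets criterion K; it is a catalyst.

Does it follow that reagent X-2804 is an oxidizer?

No

Forward chaining from the given facts derives: meets criterion U, requires PPE level 3, has marker M, is flammable, is tagged C, is disposed as waste stream B, is a base, carries flag Y, is volatile, is in category W, reacts with water.
No rule has "it is an oxidizer" as its conclusion, and it is not among the given facts.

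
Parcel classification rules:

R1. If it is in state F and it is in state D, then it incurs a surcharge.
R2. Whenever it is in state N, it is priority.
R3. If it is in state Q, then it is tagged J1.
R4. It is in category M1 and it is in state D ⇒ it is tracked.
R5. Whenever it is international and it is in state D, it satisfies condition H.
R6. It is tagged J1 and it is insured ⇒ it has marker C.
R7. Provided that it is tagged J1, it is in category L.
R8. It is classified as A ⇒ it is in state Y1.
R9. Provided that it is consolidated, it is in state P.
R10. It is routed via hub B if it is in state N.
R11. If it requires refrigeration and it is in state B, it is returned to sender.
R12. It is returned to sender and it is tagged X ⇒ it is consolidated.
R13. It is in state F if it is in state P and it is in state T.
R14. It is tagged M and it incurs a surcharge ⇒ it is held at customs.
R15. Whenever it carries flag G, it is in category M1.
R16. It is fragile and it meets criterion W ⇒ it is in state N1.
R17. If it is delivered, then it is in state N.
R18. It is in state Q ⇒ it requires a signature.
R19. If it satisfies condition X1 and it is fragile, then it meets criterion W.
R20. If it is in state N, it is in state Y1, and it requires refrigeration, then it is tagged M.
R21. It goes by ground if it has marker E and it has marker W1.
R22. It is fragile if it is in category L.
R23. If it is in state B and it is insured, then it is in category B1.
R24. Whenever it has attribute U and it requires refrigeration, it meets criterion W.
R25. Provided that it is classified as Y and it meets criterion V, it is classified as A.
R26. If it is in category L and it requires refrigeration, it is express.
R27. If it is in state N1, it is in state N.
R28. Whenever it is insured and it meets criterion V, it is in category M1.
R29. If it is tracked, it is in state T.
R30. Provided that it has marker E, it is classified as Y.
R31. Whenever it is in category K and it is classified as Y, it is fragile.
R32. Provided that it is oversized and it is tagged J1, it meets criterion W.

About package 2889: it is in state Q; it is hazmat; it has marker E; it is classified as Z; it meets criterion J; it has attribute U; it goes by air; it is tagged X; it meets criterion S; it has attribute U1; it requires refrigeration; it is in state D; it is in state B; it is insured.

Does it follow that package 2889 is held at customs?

No

Forward chaining from the given facts derives: is tagged J1, has marker C, is in category L, is returned to sender, is consolidated, requires a signature, is fragile, is in category B1, meets criterion W, is express, is classified as Y, is in state P, is in state N1, is in state N, is priority, is routed via hub B.
The only rule concluding "it is held at customs" is R14, which needs "it is tagged M"; that is never established.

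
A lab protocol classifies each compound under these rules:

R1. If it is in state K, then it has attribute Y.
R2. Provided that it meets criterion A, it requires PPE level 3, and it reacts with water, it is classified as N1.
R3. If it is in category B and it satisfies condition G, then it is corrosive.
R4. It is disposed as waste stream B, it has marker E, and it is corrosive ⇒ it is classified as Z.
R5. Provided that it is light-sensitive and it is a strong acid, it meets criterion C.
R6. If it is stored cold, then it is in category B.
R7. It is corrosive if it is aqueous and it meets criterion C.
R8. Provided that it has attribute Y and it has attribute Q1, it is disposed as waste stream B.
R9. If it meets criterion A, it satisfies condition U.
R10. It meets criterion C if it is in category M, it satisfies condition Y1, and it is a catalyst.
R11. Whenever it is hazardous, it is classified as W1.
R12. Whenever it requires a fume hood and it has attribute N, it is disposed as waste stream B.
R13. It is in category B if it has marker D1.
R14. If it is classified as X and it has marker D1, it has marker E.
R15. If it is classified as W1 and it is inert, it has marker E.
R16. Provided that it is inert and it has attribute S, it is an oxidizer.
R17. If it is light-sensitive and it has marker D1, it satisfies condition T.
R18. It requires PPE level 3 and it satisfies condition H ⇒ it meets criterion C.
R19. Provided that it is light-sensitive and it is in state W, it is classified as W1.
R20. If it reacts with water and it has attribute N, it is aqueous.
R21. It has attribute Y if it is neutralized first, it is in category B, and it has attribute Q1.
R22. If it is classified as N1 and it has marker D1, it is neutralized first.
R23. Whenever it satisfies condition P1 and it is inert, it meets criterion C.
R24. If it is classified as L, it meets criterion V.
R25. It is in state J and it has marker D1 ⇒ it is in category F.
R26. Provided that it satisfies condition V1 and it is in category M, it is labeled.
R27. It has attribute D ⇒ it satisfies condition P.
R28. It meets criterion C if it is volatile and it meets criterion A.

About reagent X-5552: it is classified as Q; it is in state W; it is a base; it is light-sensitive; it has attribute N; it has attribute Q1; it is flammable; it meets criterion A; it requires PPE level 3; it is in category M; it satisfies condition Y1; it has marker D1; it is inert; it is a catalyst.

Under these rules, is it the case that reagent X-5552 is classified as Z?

Forward chaining from the given facts derives: satisfies condition U, meets criterion C, is in category B, satisfies condition T, is classified as W1, has marker E.
The only rule concluding "it is classified as Z" is R4, which needs "it is disposed as waste stream B"; that is never established.

No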